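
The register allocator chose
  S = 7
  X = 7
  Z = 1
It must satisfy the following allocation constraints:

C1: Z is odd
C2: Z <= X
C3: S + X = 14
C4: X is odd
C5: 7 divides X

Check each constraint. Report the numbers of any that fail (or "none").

No violations.

C1: Z = 1 is odd — OK.
C2: Z = 1, X = 7; 1 ≤ 7 — OK.
C3: S + X = 7 + 7 = 14 — OK.
C4: X = 7 is odd — OK.
C5: 7 / 7 = 1, so 7 divides 7 — OK.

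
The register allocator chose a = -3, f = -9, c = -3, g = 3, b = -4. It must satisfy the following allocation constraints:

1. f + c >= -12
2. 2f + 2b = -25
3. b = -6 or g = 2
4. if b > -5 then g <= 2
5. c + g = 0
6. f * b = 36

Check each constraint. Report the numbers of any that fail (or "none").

1. f + c = -9 + (-3) = -12; -12 ≥ -12  OK
2. 2f + 2b = 2(-9) + 2(-4) = -26, not -25  FAIL
3. b = -4 ≠ -6 and g = 3 ≠ 2; both disjuncts false  FAIL
4. b = -4 > -5, so we need g ≤ 2; but g = 3 > 2  FAIL
5. c + g = -3 + 3 = 0  OK
6. f * b = -9 * (-4) = 36  OK

Constraints 2, 3, and 4 are violated.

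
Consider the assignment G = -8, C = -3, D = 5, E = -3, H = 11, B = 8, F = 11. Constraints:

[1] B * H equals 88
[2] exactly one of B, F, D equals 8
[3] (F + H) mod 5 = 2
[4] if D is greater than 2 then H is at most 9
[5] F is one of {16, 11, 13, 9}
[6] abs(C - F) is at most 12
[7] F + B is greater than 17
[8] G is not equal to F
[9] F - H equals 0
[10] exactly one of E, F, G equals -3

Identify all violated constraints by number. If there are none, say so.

[1] B * H = 8 * 11 = 88  ✔
[2] B=8, F=11, D=5; 1 of them equals 8  ✔
[3] F + H = 22; 22 mod 5 = 2  ✔
[4] D = 5 > 2, so we need H ≤ 9; but H = 11 > 9  ✘
[5] F = 11 is in {16, 11, 13, 9}  ✔
[6] abs(-3 - 11) = 14; 14 > 12, exceeds bound 12  ✘
[7] F + B = 11 + 8 = 19; 19 > 17  ✔
[8] G = -8, F = 11; distinct  ✔
[9] F - H = 11 - 11 = 0  ✔
[10] E=-3, F=11, G=-8; 1 of them equals -3  ✔

Constraints 4 and 6 do not hold.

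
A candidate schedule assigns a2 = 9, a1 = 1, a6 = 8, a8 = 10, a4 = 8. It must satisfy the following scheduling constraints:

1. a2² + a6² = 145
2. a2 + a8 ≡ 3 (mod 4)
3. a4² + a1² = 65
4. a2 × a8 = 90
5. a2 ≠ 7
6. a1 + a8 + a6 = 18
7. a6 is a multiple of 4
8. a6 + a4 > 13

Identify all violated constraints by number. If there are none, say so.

1. a2² + a6² = 9² + 8² = 81 + 64 = 145  holds
2. a2 + a8 = 19; 19 mod 4 = 3  holds
3. a4² + a1² = 8² + 1² = 64 + 1 = 65  holds
4. a2 × a8 = 9 × 10 = 90  holds
5. a2 = 9, and 9 ≠ 7  holds
6. a1 + a8 + a6 = 1 + 10 + 8 = 19, not 18  fails
7. 8 / 4 = 2, so 4 divides 8  holds
8. a6 + a4 = 8 + 8 = 16; 16 > 13  holds

Violated: 6.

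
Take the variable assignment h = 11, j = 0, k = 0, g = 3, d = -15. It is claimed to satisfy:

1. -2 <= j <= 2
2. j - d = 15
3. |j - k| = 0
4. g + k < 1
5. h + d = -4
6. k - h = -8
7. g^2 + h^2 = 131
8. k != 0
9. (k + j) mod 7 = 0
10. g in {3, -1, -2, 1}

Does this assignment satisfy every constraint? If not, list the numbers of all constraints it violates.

Constraints 4, 6, 7, and 8 do not hold.

1. j = 0 lies in [-2, 2]  yes
2. j - d = 0 - (-15) = 15  yes
3. |0 - 0| = 0  yes
4. g + k = 3 + 0 = 3; 3 ≥ 1, bound 1 not met  no
5. h + d = 11 + (-15) = -4  yes
6. k - h = 0 - 11 = -11, not -8  no
7. g^2 + h^2 = 3^2 + 11^2 = 9 + 121 = 130, not 131  no
8. k = 0, but 0 is required to differ  no
9. k + j = 0; 0 mod 7 = 0  yes
10. g = 3 is in {3, -1, -2, 1}  yes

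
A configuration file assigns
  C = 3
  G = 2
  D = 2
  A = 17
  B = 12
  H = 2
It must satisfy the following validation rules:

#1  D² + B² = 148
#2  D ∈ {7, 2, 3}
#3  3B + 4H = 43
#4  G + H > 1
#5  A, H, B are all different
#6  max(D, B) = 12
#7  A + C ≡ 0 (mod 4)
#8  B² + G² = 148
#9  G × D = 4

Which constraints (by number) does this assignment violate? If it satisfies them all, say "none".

#1 D² + B² = 2² + 12² = 4 + 144 = 148  true
#2 D = 2 is in {7, 2, 3}  true
#3 3B + 4H = 3(12) + 4(2) = 44, not 43  false
#4 G + H = 2 + 2 = 4; 4 > 1  true
#5 values 17, 2, 12 are pairwise distinct  true
#6 max(2, 12) = 12  true
#7 A + C = 20; 20 mod 4 = 0  true
#8 B² + G² = 12² + 2² = 144 + 4 = 148  true
#9 G × D = 2 × 2 = 4  true

Constraint 3 does not hold.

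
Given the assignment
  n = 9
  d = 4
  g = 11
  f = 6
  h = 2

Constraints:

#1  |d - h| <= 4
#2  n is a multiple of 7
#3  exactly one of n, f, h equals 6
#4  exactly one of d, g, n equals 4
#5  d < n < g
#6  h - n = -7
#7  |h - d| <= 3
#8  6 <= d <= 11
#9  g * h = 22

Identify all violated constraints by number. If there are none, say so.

#1 |4 - 2| = 2; 2 ≤ 4  true
#2 9 = 7*1 + 2, so 7 does not divide 9  false
#3 n=9, f=6, h=2; 1 of them equals 6  true
#4 d=4, g=11, n=9; 1 of them equals 4  true
#5 values 4 < 9 < 11  true
#6 h - n = 2 - 9 = -7  true
#7 |2 - 4| = 2; 2 ≤ 3  true
#8 d = 4 is outside [6, 11]  false
#9 g * h = 11 * 2 = 22  true

The assignment fails constraints 2, 8.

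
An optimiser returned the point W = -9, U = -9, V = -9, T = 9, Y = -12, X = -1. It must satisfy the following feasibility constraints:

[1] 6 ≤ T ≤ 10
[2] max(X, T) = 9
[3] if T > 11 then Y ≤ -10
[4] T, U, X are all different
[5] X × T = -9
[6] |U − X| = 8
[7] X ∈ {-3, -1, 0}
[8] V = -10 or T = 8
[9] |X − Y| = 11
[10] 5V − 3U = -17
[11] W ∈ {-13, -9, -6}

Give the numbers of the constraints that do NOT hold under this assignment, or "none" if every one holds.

No — constraints 8, 10 are not satisfied.

[1] T = 9 lies in [6, 10] — holds.
[2] max(-1, 9) = 9 — holds.
[3] T = 9, not > 11; antecedent false, conditional vacuously true — holds.
[4] values 9, -9, -1 are pairwise distinct — holds.
[5] X × T = -1 × 9 = -9 — holds.
[6] |-9 − (-1)| = 8 — holds.
[7] X = -1 is in {-3, -1, 0} — holds.
[8] V = -9 ≠ -10 and T = 9 ≠ 8; both disjuncts false — fails.
[9] |-1 − (-12)| = 11 — holds.
[10] 5V − 3U = 5(-9) − 3(-9) = -18, not -17 — fails.
[11] W = -9 is in {-13, -9, -6} — holds.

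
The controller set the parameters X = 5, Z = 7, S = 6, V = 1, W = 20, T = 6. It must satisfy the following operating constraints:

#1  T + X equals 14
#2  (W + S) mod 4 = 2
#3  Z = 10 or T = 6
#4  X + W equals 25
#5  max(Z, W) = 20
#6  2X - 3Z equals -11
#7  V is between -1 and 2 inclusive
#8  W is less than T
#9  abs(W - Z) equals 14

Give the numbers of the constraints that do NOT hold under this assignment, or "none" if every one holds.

No — constraints 1, 8, and 9 are not satisfied.

#1 T + X = 6 + 5 = 11, not 14 — violated.
#2 W + S = 26; 26 mod 4 = 2 — satisfied.
#3 Z = 7 ≠ 10, but T = 6 = 6 (second disjunct) — satisfied.
#4 X + W = 5 + 20 = 25 — satisfied.
#5 max(7, 20) = 20 — satisfied.
#6 2X - 3Z = 2(5) - 3(7) = -11 — satisfied.
#7 V = 1 lies in [-1, 2] — satisfied.
#8 W = 20, T = 6; 20 ≥ 6 (want <) — violated.
#9 abs(20 - 7) = 13, not 14 — violated.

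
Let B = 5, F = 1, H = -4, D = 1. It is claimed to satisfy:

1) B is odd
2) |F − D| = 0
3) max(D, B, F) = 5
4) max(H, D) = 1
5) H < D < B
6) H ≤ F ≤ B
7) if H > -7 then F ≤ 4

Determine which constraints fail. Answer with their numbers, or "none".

1) B = 5 is odd — holds.
2) |1 − 1| = 0 — holds.
3) max(1, 5, 1) = 5 — holds.
4) max(-4, 1) = 1 — holds.
5) values -4 < 1 < 5 — holds.
6) values -4 ≤ 1 ≤ 5 — holds.
7) H = -4 > -7, so we need F ≤ 4; F = 1 ≤ 4 — holds.

Yes — all constraints hold.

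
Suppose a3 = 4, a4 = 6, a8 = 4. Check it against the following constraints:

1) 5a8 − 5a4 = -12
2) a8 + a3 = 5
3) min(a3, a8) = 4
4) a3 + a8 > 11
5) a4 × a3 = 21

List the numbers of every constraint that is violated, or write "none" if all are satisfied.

The assignment fails constraints 1, 2, 4, 5.

1) 5a8 − 5a4 = 5(4) − 5(6) = -10, not -12  no
2) a8 + a3 = 4 + 4 = 8, not 5  no
3) min(4, 4) = 4  yes
4) a3 + a8 = 4 + 4 = 8; 8 ≤ 11, bound 11 not met  no
5) a4 × a3 = 6 × 4 = 24, not 21  no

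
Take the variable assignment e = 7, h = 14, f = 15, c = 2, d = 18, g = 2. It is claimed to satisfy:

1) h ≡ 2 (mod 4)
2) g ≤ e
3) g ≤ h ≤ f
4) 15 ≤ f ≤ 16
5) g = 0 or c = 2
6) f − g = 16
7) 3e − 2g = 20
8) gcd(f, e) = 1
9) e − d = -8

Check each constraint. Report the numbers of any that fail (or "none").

No — constraints 6, 7, and 9 are not satisfied.

1) 14 mod 4 = 2  true
2) g = 2, e = 7; 2 ≤ 7  true
3) values 2 ≤ 14 ≤ 15  true
4) f = 15 lies in [15, 16]  true
5) g = 2 ≠ 0, but c = 2 = 2 (second disjunct)  true
6) f − g = 15 − 2 = 13, not 16  false
7) 3e − 2g = 3(7) − 2(2) = 17, not 20  false
8) gcd(15, 7) = 1  true
9) e − d = 7 − 18 = -11, not -8  false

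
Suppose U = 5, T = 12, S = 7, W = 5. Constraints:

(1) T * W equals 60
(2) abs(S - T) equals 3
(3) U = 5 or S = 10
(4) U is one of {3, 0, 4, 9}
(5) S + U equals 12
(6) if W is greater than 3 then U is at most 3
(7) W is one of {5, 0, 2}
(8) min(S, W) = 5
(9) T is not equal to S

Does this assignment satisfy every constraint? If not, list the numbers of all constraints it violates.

(1) T * W = 12 * 5 = 60 — satisfied.
(2) abs(7 - 12) = 5, not 3 — violated.
(3) U = 5 = 5 (first disjunct) — satisfied.
(4) U = 5 is not in {3, 0, 4, 9} — violated.
(5) S + U = 7 + 5 = 12 — satisfied.
(6) W = 5 > 3, so we need U ≤ 3; but U = 5 > 3 — violated.
(7) W = 5 is in {5, 0, 2} — satisfied.
(8) min(7, 5) = 5 — satisfied.
(9) T = 12, S = 7; distinct — satisfied.

Constraints 2, 4, and 6 do not hold.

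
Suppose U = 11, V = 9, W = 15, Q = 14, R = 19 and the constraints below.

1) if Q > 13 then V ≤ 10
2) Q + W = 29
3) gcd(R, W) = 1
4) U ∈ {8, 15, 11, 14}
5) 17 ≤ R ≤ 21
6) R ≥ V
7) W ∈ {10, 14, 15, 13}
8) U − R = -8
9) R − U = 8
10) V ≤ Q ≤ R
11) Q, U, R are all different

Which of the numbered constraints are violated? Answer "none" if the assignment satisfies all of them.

Yes — all constraints hold.

1) Q = 14 > 13, so we need V ≤ 10; V = 9 ≤ 10 — OK.
2) Q + W = 14 + 15 = 29 — OK.
3) gcd(19, 15) = 1 — OK.
4) U = 11 is in {8, 15, 11, 14} — OK.
5) R = 19 lies in [17, 21] — OK.
6) R = 19, V = 9; 19 ≥ 9 — OK.
7) W = 15 is in {10, 14, 15, 13} — OK.
8) U − R = 11 − 19 = -8 — OK.
9) R − U = 19 − 11 = 8 — OK.
10) values 9 ≤ 14 ≤ 19 — OK.
11) values 14, 11, 19 are pairwise distinct — OK.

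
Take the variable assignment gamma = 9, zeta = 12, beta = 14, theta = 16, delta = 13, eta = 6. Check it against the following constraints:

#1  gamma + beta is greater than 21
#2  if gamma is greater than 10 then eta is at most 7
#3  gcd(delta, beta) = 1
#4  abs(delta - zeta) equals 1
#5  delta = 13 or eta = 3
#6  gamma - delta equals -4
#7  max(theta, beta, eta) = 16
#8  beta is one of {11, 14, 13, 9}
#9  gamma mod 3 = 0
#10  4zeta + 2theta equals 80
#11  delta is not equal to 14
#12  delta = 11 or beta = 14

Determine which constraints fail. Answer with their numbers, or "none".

#1 gamma + beta = 9 + 14 = 23; 23 > 21  yes
#2 gamma = 9, not > 10; antecedent false, conditional vacuously true  yes
#3 gcd(13, 14) = 1  yes
#4 abs(13 - 12) = 1  yes
#5 delta = 13 = 13 (first disjunct)  yes
#6 gamma - delta = 9 - 13 = -4  yes
#7 max(16, 14, 6) = 16  yes
#8 beta = 14 is in {11, 14, 13, 9}  yes
#9 9 mod 3 = 0  yes
#10 4zeta + 2theta = 4(12) + 2(16) = 80  yes
#11 delta = 13, and 13 ≠ 14  yes
#12 delta = 13 ≠ 11, but beta = 14 = 14 (second disjunct)  yes

No violations.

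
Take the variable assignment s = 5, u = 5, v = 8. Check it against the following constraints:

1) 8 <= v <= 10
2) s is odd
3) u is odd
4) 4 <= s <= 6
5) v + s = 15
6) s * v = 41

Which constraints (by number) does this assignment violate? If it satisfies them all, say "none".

Constraints 5 and 6 are violated.

1) v = 8 lies in [8, 10] — OK.
2) s = 5 is odd — OK.
3) u = 5 is odd — OK.
4) s = 5 lies in [4, 6] — OK.
5) v + s = 8 + 5 = 13, not 15 — violated.
6) s * v = 5 * 8 = 40, not 41 — violated.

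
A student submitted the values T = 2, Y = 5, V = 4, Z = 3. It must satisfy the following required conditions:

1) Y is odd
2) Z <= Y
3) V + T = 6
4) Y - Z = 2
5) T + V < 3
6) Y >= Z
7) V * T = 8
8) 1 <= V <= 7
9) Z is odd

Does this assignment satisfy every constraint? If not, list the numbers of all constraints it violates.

Constraint 5 is violated.

1) Y = 5 is odd  yes
2) Z = 3, Y = 5; 3 ≤ 5  yes
3) V + T = 4 + 2 = 6  yes
4) Y - Z = 5 - 3 = 2  yes
5) T + V = 2 + 4 = 6; 6 ≥ 3, bound 3 not met  no
6) Y = 5, Z = 3; 5 ≥ 3  yes
7) V * T = 4 * 2 = 8  yes
8) V = 4 lies in [1, 7]  yes
9) Z = 3 is odd  yes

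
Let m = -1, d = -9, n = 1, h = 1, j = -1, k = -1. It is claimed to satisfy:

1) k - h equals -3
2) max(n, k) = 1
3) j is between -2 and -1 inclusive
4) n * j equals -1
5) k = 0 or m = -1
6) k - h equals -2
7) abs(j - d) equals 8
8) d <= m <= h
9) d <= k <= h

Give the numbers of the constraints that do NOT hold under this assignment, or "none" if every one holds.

1) k - h = -1 - 1 = -2, not -3 — fails.
2) max(1, -1) = 1 — holds.
3) j = -1 lies in [-2, -1] — holds.
4) n * j = 1 * (-1) = -1 — holds.
5) k = -1 ≠ 0, but m = -1 = -1 (second disjunct) — holds.
6) k - h = -1 - 1 = -2 — holds.
7) abs(-1 - (-9)) = 8 — holds.
8) values -9 <= -1 <= 1 — holds.
9) values -9 <= -1 <= 1 — holds.

No — constraint 1 is not satisfied.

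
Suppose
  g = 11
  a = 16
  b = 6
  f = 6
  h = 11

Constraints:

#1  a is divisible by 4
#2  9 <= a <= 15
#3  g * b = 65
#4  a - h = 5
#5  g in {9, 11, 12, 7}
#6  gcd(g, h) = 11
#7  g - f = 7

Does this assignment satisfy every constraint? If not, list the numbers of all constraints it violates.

#1 16 / 4 = 4, so 4 divides 16 — OK.
#2 a = 16 is outside [9, 15] — violated.
#3 g * b = 11 * 6 = 66, not 65 — violated.
#4 a - h = 16 - 11 = 5 — OK.
#5 g = 11 is in {9, 11, 12, 7} — OK.
#6 gcd(11, 11) = 11 — OK.
#7 g - f = 11 - 6 = 5, not 7 — violated.

No — constraints 2, 3, 7 are not satisfied.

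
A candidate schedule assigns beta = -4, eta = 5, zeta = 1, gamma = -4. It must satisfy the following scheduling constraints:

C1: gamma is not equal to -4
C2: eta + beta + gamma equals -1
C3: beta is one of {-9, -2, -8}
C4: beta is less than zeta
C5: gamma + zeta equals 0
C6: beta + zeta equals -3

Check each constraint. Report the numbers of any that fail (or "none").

C1: gamma = -4, but -4 is required to differ  no
C2: eta + beta + gamma = 5 + (-4) + (-4) = -3, not -1  no
C3: beta = -4 is not in {-9, -2, -8}  no
C4: beta = -4, zeta = 1; -4 < 1  yes
C5: gamma + zeta = -4 + 1 = -3, not 0  no
C6: beta + zeta = -4 + 1 = -3  yes

The assignment fails constraints 1, 2, 3, and 5.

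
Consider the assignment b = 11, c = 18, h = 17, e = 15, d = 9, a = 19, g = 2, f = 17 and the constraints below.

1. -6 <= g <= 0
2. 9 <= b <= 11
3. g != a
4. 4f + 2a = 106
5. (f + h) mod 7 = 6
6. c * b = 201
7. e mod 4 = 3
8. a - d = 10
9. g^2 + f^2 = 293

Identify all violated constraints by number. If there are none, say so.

1. g = 2 is outside [-6, 0]  ✘
2. b = 11 lies in [9, 11]  ✔
3. g = 2, a = 19; distinct  ✔
4. 4f + 2a = 4(17) + 2(19) = 106  ✔
5. f + h = 34; 34 mod 7 = 6  ✔
6. c * b = 18 * 11 = 198, not 201  ✘
7. 15 mod 4 = 3  ✔
8. a - d = 19 - 9 = 10  ✔
9. g^2 + f^2 = 2^2 + 17^2 = 4 + 289 = 293  ✔

The assignment fails constraints 1 and 6.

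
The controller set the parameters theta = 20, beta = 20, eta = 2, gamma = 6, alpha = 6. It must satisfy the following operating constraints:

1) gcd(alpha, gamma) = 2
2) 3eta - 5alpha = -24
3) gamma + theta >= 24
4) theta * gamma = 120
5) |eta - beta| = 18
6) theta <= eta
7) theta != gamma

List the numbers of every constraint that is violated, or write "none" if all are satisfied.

The assignment fails constraints 1, 6.

1) gcd(6, 6) = 6, not 2 — does not hold.
2) 3eta - 5alpha = 3(2) - 5(6) = -24 — holds.
3) gamma + theta = 6 + 20 = 26; 26 ≥ 24 — holds.
4) theta * gamma = 20 * 6 = 120 — holds.
5) |2 - 20| = 18 — holds.
6) theta = 20, eta = 2; 20 > 2 (want ≤) — does not hold.
7) theta = 20, gamma = 6; distinct — holds.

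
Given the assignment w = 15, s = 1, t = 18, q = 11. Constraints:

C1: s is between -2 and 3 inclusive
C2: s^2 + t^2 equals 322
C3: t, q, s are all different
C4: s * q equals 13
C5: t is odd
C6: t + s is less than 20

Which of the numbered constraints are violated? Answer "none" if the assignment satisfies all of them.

Constraints 2, 4, and 5 do not hold.

C1: s = 1 lies in [-2, 3] — holds.
C2: s^2 + t^2 = 1^2 + 18^2 = 1 + 324 = 325, not 322 — fails.
C3: values 18, 11, 1 are pairwise distinct — holds.
C4: s * q = 1 * 11 = 11, not 13 — fails.
C5: t = 18 is even — fails.
C6: t + s = 18 + 1 = 19; 19 < 20 — holds.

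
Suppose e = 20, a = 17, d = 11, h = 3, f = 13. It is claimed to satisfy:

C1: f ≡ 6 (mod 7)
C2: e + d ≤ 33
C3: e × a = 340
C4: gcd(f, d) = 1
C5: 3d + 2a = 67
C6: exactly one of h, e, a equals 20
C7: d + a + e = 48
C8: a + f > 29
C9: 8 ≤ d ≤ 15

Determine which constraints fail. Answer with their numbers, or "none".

Yes — all constraints hold.

C1: 13 mod 7 = 6  ✓
C2: e + d = 20 + 11 = 31; 31 ≤ 33  ✓
C3: e × a = 20 × 17 = 340  ✓
C4: gcd(13, 11) = 1  ✓
C5: 3d + 2a = 3(11) + 2(17) = 67  ✓
C6: h=3, e=20, a=17; 1 of them equals 20  ✓
C7: d + a + e = 11 + 17 + 20 = 48  ✓
C8: a + f = 17 + 13 = 30; 30 > 29  ✓
C9: d = 11 lies in [8, 15]  ✓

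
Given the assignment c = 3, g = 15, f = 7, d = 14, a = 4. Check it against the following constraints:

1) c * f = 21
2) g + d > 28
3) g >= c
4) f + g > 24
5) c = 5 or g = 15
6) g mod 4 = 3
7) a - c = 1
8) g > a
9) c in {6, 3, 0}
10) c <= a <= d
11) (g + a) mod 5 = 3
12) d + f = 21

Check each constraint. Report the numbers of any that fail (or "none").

1) c * f = 3 * 7 = 21  holds
2) g + d = 15 + 14 = 29; 29 > 28  holds
3) g = 15, c = 3; 15 ≥ 3  holds
4) f + g = 7 + 15 = 22; 22 ≤ 24, bound 24 not met  fails
5) c = 3 ≠ 5, but g = 15 = 15 (second disjunct)  holds
6) 15 mod 4 = 3  holds
7) a - c = 4 - 3 = 1  holds
8) g = 15, a = 4; 15 > 4  holds
9) c = 3 is in {6, 3, 0}  holds
10) values 3 <= 4 <= 14  holds
11) g + a = 19; 19 mod 5 = 4, not 3  fails
12) d + f = 14 + 7 = 21  holds

Violated: 4 and 11.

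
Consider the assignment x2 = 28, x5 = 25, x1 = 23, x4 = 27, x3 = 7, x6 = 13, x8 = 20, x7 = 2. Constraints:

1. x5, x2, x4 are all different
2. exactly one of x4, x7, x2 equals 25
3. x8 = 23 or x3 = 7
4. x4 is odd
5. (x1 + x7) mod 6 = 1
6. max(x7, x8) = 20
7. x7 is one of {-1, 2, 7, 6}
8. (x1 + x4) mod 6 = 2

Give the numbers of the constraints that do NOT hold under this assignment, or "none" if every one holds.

1. values 25, 28, 27 are pairwise distinct — satisfied.
2. x4=27, x7=2, x2=28; 0 of them equal 25, not exactly one — violated.
3. x8 = 20 ≠ 23, but x3 = 7 = 7 (second disjunct) — satisfied.
4. x4 = 27 is odd — satisfied.
5. x1 + x7 = 25; 25 mod 6 = 1 — satisfied.
6. max(2, 20) = 20 — satisfied.
7. x7 = 2 is in {-1, 2, 7, 6} — satisfied.
8. x1 + x4 = 50; 50 mod 6 = 2 — satisfied.

Constraint 2 is violated.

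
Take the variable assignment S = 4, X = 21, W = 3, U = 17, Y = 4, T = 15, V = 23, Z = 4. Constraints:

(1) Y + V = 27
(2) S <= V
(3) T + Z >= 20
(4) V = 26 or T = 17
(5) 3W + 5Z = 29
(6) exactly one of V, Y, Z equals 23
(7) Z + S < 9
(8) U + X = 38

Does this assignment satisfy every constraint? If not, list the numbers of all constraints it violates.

(1) Y + V = 4 + 23 = 27  ✓
(2) S = 4, V = 23; 4 ≤ 23  ✓
(3) T + Z = 15 + 4 = 19; 19 < 20, bound 20 not met  ✗
(4) V = 23 ≠ 26 and T = 15 ≠ 17; both disjuncts false  ✗
(5) 3W + 5Z = 3(3) + 5(4) = 29  ✓
(6) V=23, Y=4, Z=4; 1 of them equals 23  ✓
(7) Z + S = 4 + 4 = 8; 8 < 9  ✓
(8) U + X = 17 + 21 = 38  ✓

No — constraints 3 and 4 are not satisfied.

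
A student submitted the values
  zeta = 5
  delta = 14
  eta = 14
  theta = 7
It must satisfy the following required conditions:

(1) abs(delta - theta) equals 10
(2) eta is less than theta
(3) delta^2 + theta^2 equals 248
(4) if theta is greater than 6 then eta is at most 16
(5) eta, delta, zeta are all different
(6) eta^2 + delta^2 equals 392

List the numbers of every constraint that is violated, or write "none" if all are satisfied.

Constraints 1, 2, 3, and 5 are violated.

(1) abs(14 - 7) = 7, not 10 — does not hold.
(2) eta = 14, theta = 7; 14 ≥ 7 (want <) — does not hold.
(3) delta^2 + theta^2 = 14^2 + 7^2 = 196 + 49 = 245, not 248 — does not hold.
(4) theta = 7 > 6, so we need eta ≤ 16; eta = 14 ≤ 16 — holds.
(5) eta = delta = 14, not all different — does not hold.
(6) eta^2 + delta^2 = 14^2 + 14^2 = 196 + 196 = 392 — holds.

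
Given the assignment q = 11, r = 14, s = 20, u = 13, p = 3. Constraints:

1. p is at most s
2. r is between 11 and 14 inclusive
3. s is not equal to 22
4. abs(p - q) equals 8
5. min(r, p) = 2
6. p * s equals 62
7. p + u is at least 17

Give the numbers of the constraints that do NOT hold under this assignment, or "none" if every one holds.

Constraints 5, 6, and 7 do not hold.

1. p = 3, s = 20; 3 ≤ 20  OK
2. r = 14 lies in [11, 14]  OK
3. s = 20, and 20 ≠ 22  OK
4. abs(3 - 11) = 8  OK
5. min(14, 3) = 3, not 2  FAIL
6. p * s = 3 * 20 = 60, not 62  FAIL
7. p + u = 3 + 13 = 16; 16 < 17, bound 17 not met  FAIL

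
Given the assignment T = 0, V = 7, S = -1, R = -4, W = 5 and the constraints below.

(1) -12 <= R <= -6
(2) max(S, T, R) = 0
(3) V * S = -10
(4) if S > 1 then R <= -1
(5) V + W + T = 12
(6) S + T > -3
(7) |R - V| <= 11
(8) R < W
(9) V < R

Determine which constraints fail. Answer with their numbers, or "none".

Violated: 1, 3, and 9.

(1) R = -4 is outside [-12, -6]  ✘
(2) max(-1, 0, -4) = 0  ✔
(3) V * S = 7 * (-1) = -7, not -10  ✘
(4) S = -1, not > 1; antecedent false, conditional vacuously true  ✔
(5) V + W + T = 7 + 5 + 0 = 12  ✔
(6) S + T = -1 + 0 = -1; -1 > -3  ✔
(7) |-4 - 7| = 11; 11 ≤ 11  ✔
(8) R = -4, W = 5; -4 < 5  ✔
(9) V = 7, R = -4; 7 ≥ -4 (want <)  ✘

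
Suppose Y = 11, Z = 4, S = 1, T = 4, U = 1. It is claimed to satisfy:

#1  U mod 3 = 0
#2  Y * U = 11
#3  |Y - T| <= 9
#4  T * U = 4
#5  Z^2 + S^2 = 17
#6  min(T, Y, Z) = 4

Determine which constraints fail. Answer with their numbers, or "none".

#1 1 mod 3 = 1, not 0  ✘
#2 Y * U = 11 * 1 = 11  ✔
#3 |11 - 4| = 7; 7 ≤ 9  ✔
#4 T * U = 4 * 1 = 4  ✔
#5 Z^2 + S^2 = 4^2 + 1^2 = 16 + 1 = 17  ✔
#6 min(4, 11, 4) = 4  ✔

The assignment fails constraint 1.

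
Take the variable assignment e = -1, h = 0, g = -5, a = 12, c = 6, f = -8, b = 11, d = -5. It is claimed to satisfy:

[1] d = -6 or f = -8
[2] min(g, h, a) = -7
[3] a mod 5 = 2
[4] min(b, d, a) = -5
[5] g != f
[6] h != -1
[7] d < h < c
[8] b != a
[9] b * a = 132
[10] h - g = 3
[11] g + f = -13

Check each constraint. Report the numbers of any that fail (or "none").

Constraints 2 and 10 are violated.

[1] d = -5 ≠ -6, but f = -8 = -8 (second disjunct)  ✓
[2] min(-5, 0, 12) = -5, not -7  ✗
[3] 12 mod 5 = 2  ✓
[4] min(11, -5, 12) = -5  ✓
[5] g = -5, f = -8; distinct  ✓
[6] h = 0, and 0 ≠ -1  ✓
[7] values -5 < 0 < 6  ✓
[8] b = 11, a = 12; distinct  ✓
[9] b * a = 11 * 12 = 132  ✓
[10] h - g = 0 - (-5) = 5, not 3  ✗
[11] g + f = -5 + (-8) = -13  ✓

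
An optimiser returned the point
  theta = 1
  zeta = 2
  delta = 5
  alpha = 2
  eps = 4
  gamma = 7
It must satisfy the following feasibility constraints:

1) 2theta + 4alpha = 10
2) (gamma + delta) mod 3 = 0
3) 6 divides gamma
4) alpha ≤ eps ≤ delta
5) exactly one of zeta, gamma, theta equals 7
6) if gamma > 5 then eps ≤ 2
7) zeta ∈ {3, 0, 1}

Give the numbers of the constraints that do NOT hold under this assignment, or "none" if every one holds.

1) 2theta + 4alpha = 2(1) + 4(2) = 10 — satisfied.
2) gamma + delta = 12; 12 mod 3 = 0 — satisfied.
3) 7 = 6×1 + 1, so 6 does not divide 7 — violated.
4) values 2 ≤ 4 ≤ 5 — satisfied.
5) zeta=2, gamma=7, theta=1; 1 of them equals 7 — satisfied.
6) gamma = 7 > 5, so we need eps ≤ 2; but eps = 4 > 2 — violated.
7) zeta = 2 is not in {3, 0, 1} — violated.

The assignment fails constraints 3, 6, and 7.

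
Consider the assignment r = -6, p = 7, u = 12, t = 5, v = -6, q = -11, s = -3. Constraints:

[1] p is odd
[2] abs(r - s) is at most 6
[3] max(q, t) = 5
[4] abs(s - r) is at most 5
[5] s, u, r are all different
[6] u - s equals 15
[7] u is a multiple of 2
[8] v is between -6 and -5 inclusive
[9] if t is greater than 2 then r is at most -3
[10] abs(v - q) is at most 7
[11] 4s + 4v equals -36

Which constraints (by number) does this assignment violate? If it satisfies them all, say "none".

[1] p = 7 is odd  OK
[2] abs(-6 - (-3)) = 3; 3 ≤ 6  OK
[3] max(-11, 5) = 5  OK
[4] abs(-3 - (-6)) = 3; 3 ≤ 5  OK
[5] values -3, 12, -6 are pairwise distinct  OK
[6] u - s = 12 - (-3) = 15  OK
[7] 12 / 2 = 6, so 2 divides 12  OK
[8] v = -6 lies in [-6, -5]  OK
[9] t = 5 > 2, so we need r ≤ -3; r = -6 ≤ -3  OK
[10] abs(-6 - (-11)) = 5; 5 ≤ 7  OK
[11] 4s + 4v = 4(-3) + 4(-6) = -36  OK

The assignment satisfies every constraint.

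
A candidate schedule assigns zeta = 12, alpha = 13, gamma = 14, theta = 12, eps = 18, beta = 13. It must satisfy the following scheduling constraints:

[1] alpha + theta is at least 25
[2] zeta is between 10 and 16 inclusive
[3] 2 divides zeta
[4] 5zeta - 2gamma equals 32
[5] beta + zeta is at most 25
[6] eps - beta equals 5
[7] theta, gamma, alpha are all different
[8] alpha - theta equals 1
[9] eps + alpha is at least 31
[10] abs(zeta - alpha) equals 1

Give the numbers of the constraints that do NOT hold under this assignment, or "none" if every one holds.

[1] alpha + theta = 13 + 12 = 25; 25 ≥ 25 — OK.
[2] zeta = 12 lies in [10, 16] — OK.
[3] 12 / 2 = 6, so 2 divides 12 — OK.
[4] 5zeta - 2gamma = 5(12) - 2(14) = 32 — OK.
[5] beta + zeta = 13 + 12 = 25; 25 ≤ 25 — OK.
[6] eps - beta = 18 - 13 = 5 — OK.
[7] values 12, 14, 13 are pairwise distinct — OK.
[8] alpha - theta = 13 - 12 = 1 — OK.
[9] eps + alpha = 18 + 13 = 31; 31 ≥ 31 — OK.
[10] abs(12 - 13) = 1 — OK.

No violations.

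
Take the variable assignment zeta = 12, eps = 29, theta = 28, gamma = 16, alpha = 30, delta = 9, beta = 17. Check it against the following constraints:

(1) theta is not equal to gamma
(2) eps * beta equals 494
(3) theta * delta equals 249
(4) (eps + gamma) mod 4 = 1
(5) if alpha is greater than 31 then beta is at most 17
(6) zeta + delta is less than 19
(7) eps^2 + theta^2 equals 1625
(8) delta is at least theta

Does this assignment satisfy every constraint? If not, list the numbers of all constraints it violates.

Constraints 2, 3, 6, 8 do not hold.

(1) theta = 28, gamma = 16; distinct  OK
(2) eps * beta = 29 * 17 = 493, not 494  FAIL
(3) theta * delta = 28 * 9 = 252, not 249  FAIL
(4) eps + gamma = 45; 45 mod 4 = 1  OK
(5) alpha = 30, not > 31; antecedent false, conditional vacuously true  OK
(6) zeta + delta = 12 + 9 = 21; 21 ≥ 19, bound 19 not met  FAIL
(7) eps^2 + theta^2 = 29^2 + 28^2 = 841 + 784 = 1625  OK
(8) delta = 9, theta = 28; 9 < 28 (want ≥)  FAIL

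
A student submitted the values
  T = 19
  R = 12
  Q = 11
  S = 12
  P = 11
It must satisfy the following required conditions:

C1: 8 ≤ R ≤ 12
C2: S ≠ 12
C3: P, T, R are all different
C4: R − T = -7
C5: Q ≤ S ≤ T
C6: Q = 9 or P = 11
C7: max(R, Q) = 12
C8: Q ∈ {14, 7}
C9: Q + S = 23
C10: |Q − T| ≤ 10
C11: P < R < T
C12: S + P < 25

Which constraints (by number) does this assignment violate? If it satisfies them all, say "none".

Constraints 2 and 8 do not hold.

C1: R = 12 lies in [8, 12] — satisfied.
C2: S = 12, but 12 is required to differ — violated.
C3: values 11, 19, 12 are pairwise distinct — satisfied.
C4: R − T = 12 − 19 = -7 — satisfied.
C5: values 11 ≤ 12 ≤ 19 — satisfied.
C6: Q = 11 ≠ 9, but P = 11 = 11 (second disjunct) — satisfied.
C7: max(12, 11) = 12 — satisfied.
C8: Q = 11 is not in {14, 7} — violated.
C9: Q + S = 11 + 12 = 23 — satisfied.
C10: |11 − 19| = 8; 8 ≤ 10 — satisfied.
C11: values 11 < 12 < 19 — satisfied.
C12: S + P = 12 + 11 = 23; 23 < 25 — satisfied.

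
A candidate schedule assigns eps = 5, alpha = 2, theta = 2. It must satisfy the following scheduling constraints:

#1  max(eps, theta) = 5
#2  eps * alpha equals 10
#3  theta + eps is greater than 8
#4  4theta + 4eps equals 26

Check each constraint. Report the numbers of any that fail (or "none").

#1 max(5, 2) = 5 — satisfied.
#2 eps * alpha = 5 * 2 = 10 — satisfied.
#3 theta + eps = 2 + 5 = 7; 7 ≤ 8, bound 8 not met — violated.
#4 4theta + 4eps = 4(2) + 4(5) = 28, not 26 — violated.

Constraints 3 and 4 are violated.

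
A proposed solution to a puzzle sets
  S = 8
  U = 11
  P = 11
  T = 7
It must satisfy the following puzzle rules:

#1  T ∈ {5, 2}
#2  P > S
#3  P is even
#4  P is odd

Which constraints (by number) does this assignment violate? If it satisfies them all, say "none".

Constraints 1, 3 are violated.

#1 T = 7 is not in {5, 2} — does not hold.
#2 P = 11, S = 8; 11 > 8 — holds.
#3 P = 11 is odd — does not hold.
#4 P = 11 is odd — holds.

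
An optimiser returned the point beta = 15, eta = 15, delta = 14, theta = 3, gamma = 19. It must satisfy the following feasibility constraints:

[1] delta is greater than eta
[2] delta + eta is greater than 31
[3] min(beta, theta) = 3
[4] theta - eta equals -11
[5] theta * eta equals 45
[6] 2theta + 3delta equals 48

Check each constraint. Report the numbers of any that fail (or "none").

Constraints 1, 2, and 4 are violated.

[1] delta = 14, eta = 15; 14 ≤ 15 (want >)  fails
[2] delta + eta = 14 + 15 = 29; 29 ≤ 31, bound 31 not met  fails
[3] min(15, 3) = 3  holds
[4] theta - eta = 3 - 15 = -12, not -11  fails
[5] theta * eta = 3 * 15 = 45  holds
[6] 2theta + 3delta = 2(3) + 3(14) = 48  holds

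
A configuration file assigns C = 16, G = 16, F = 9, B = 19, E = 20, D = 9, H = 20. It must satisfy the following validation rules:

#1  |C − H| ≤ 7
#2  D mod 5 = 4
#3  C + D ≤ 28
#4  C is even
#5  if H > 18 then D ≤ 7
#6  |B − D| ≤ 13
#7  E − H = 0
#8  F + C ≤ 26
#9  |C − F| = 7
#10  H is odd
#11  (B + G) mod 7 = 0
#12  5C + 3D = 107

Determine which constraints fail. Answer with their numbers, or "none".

Constraints 5, 10 are violated.

#1 |16 − 20| = 4; 4 ≤ 7 — OK.
#2 9 mod 5 = 4 — OK.
#3 C + D = 16 + 9 = 25; 25 ≤ 28 — OK.
#4 C = 16 is even — OK.
#5 H = 20 > 18, so we need D ≤ 7; but D = 9 > 7 — violated.
#6 |19 − 9| = 10; 10 ≤ 13 — OK.
#7 E − H = 20 − 20 = 0 — OK.
#8 F + C = 9 + 16 = 25; 25 ≤ 26 — OK.
#9 |16 − 9| = 7 — OK.
#10 H = 20 is even — violated.
#11 B + G = 35; 35 mod 7 = 0 — OK.
#12 5C + 3D = 5(16) + 3(9) = 107 — OK.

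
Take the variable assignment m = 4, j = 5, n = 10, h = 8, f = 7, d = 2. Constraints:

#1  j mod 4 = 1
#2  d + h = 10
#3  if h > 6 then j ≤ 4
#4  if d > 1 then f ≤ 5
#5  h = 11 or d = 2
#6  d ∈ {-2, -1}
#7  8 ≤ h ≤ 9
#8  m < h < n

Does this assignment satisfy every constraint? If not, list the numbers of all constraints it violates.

#1 5 mod 4 = 1  true
#2 d + h = 2 + 8 = 10  true
#3 h = 8 > 6, so we need j ≤ 4; but j = 5 > 4  false
#4 d = 2 > 1, so we need f ≤ 5; but f = 7 > 5  false
#5 h = 8 ≠ 11, but d = 2 = 2 (second disjunct)  true
#6 d = 2 is not in {-2, -1}  false
#7 h = 8 lies in [8, 9]  true
#8 values 4 < 8 < 10  true

No — constraints 3, 4, and 6 are not satisfied.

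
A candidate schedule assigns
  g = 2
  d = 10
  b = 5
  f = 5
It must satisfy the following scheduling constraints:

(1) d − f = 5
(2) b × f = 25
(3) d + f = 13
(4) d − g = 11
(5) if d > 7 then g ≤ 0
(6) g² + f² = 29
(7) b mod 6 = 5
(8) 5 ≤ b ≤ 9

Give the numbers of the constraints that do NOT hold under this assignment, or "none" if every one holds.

Constraints 3, 4, 5 are violated.

(1) d − f = 10 − 5 = 5  yes
(2) b × f = 5 × 5 = 25  yes
(3) d + f = 10 + 5 = 15, not 13  no
(4) d − g = 10 − 2 = 8, not 11  no
(5) d = 10 > 7, so we need g ≤ 0; but g = 2 > 0  no
(6) g² + f² = 2² + 5² = 4 + 25 = 29  yes
(7) 5 mod 6 = 5  yes
(8) b = 5 lies in [5, 9]  yes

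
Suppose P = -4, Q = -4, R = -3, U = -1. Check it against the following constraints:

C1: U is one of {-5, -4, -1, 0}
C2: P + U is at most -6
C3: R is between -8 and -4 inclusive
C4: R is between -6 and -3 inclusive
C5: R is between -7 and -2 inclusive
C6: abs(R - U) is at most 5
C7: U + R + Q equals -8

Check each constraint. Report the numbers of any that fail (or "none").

The assignment fails constraints 2 and 3.

C1: U = -1 is in {-5, -4, -1, 0} — holds.
C2: P + U = -4 + (-1) = -5; -5 > -6, bound -6 not met — does not hold.
C3: R = -3 is outside [-8, -4] — does not hold.
C4: R = -3 lies in [-6, -3] — holds.
C5: R = -3 lies in [-7, -2] — holds.
C6: abs(-3 - (-1)) = 2; 2 ≤ 5 — holds.
C7: U + R + Q = -1 + (-3) + (-4) = -8 — holds.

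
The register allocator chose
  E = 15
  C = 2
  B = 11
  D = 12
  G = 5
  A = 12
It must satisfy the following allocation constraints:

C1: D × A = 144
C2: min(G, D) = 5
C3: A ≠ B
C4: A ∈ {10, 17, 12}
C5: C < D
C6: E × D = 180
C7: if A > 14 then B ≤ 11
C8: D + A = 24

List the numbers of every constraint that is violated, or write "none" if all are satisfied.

All constraints are satisfied.

C1: D × A = 12 × 12 = 144 — satisfied.
C2: min(5, 12) = 5 — satisfied.
C3: A = 12, B = 11; distinct — satisfied.
C4: A = 12 is in {10, 17, 12} — satisfied.
C5: C = 2, D = 12; 2 < 12 — satisfied.
C6: E × D = 15 × 12 = 180 — satisfied.
C7: A = 12, not > 14; antecedent false, conditional vacuously true — satisfied.
C8: D + A = 12 + 12 = 24 — satisfied.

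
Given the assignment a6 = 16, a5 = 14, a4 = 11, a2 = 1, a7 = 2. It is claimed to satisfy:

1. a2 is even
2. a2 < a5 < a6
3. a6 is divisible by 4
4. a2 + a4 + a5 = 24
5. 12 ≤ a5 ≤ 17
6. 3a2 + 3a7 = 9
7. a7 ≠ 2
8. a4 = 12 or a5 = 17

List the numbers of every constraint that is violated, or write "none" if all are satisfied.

The assignment fails constraints 1, 4, 7, and 8.

1. a2 = 1 is odd  false
2. values 1 < 14 < 16  true
3. 16 / 4 = 4, so 4 divides 16  true
4. a2 + a4 + a5 = 1 + 11 + 14 = 26, not 24  false
5. a5 = 14 lies in [12, 17]  true
6. 3a2 + 3a7 = 3(1) + 3(2) = 9  true
7. a7 = 2, but 2 is required to differ  false
8. a4 = 11 ≠ 12 and a5 = 14 ≠ 17; both disjuncts false  false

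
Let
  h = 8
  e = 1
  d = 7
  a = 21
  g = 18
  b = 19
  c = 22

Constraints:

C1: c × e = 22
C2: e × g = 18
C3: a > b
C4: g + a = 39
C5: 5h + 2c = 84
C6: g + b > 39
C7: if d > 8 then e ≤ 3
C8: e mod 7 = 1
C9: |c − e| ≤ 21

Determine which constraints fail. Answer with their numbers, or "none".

C1: c × e = 22 × 1 = 22  ✔
C2: e × g = 1 × 18 = 18  ✔
C3: a = 21, b = 19; 21 > 19  ✔
C4: g + a = 18 + 21 = 39  ✔
C5: 5h + 2c = 5(8) + 2(22) = 84  ✔
C6: g + b = 18 + 19 = 37; 37 ≤ 39, bound 39 not met  ✘
C7: d = 7, not > 8; antecedent false, conditional vacuously true  ✔
C8: 1 mod 7 = 1  ✔
C9: |22 − 1| = 21; 21 ≤ 21  ✔

Constraint 6 does not hold.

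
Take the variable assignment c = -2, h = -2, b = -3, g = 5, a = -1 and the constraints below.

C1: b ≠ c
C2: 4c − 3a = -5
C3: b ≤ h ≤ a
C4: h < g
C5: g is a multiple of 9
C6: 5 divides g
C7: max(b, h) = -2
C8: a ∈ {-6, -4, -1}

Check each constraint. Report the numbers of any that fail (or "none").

Constraint 5 does not hold.

C1: b = -3, c = -2; distinct  holds
C2: 4c − 3a = 4(-2) − 3(-1) = -5  holds
C3: values -3 ≤ -2 ≤ -1  holds
C4: h = -2, g = 5; -2 < 5  holds
C5: 5 = 9×0 + 5, so 9 does not divide 5  fails
C6: 5 / 5 = 1, so 5 divides 5  holds
C7: max(-3, -2) = -2  holds
C8: a = -1 is in {-6, -4, -1}  holds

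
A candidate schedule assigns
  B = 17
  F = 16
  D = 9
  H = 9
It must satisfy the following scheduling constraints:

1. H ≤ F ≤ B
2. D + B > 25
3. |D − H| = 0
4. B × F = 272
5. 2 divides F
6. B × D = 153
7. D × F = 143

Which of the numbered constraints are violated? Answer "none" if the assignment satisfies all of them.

1. values 9 ≤ 16 ≤ 17 — holds.
2. D + B = 9 + 17 = 26; 26 > 25 — holds.
3. |9 − 9| = 0 — holds.
4. B × F = 17 × 16 = 272 — holds.
5. 16 / 2 = 8, so 2 divides 16 — holds.
6. B × D = 17 × 9 = 153 — holds.
7. D × F = 9 × 16 = 144, not 143 — fails.

Constraint 7 is violated.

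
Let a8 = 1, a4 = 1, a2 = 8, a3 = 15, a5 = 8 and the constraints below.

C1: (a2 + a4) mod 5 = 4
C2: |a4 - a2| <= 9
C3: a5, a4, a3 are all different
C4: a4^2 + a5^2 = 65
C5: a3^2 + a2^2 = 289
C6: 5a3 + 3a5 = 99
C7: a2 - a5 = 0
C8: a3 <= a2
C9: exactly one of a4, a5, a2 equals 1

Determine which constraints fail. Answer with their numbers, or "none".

C1: a2 + a4 = 9; 9 mod 5 = 4  true
C2: |1 - 8| = 7; 7 ≤ 9  true
C3: values 8, 1, 15 are pairwise distinct  true
C4: a4^2 + a5^2 = 1^2 + 8^2 = 1 + 64 = 65  true
C5: a3^2 + a2^2 = 15^2 + 8^2 = 225 + 64 = 289  true
C6: 5a3 + 3a5 = 5(15) + 3(8) = 99  true
C7: a2 - a5 = 8 - 8 = 0  true
C8: a3 = 15, a2 = 8; 15 > 8 (want ≤)  false
C9: a4=1, a5=8, a2=8; 1 of them equals 1  true

Violated: 8.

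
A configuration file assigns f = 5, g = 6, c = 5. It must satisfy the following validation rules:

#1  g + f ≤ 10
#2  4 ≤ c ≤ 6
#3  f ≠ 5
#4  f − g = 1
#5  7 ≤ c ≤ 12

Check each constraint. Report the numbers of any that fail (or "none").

Constraints 1, 3, 4, and 5 do not hold.

#1 g + f = 6 + 5 = 11; 11 > 10, bound 10 not met  ✗
#2 c = 5 lies in [4, 6]  ✓
#3 f = 5, but 5 is required to differ  ✗
#4 f − g = 5 − 6 = -1, not 1  ✗
#5 c = 5 is outside [7, 12]  ✗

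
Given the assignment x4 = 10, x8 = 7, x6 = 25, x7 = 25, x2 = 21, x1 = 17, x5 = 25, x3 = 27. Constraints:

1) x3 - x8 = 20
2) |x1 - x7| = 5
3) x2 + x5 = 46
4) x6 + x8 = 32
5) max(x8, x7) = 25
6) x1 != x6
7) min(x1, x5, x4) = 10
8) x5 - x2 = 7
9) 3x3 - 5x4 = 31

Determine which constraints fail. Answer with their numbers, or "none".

1) x3 - x8 = 27 - 7 = 20  OK
2) |17 - 25| = 8, not 5  FAIL
3) x2 + x5 = 21 + 25 = 46  OK
4) x6 + x8 = 25 + 7 = 32  OK
5) max(7, 25) = 25  OK
6) x1 = 17, x6 = 25; distinct  OK
7) min(17, 25, 10) = 10  OK
8) x5 - x2 = 25 - 21 = 4, not 7  FAIL
9) 3x3 - 5x4 = 3(27) - 5(10) = 31  OK

Violated: 2 and 8.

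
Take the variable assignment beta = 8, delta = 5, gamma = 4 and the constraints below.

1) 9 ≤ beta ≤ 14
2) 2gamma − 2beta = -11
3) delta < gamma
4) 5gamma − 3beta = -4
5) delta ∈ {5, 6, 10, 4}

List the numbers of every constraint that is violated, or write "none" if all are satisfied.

1) beta = 8 is outside [9, 14] — violated.
2) 2gamma − 2beta = 2(4) − 2(8) = -8, not -11 — violated.
3) delta = 5, gamma = 4; 5 ≥ 4 (want <) — violated.
4) 5gamma − 3beta = 5(4) − 3(8) = -4 — OK.
5) delta = 5 is in {5, 6, 10, 4} — OK.

The assignment fails constraints 1, 2, and 3.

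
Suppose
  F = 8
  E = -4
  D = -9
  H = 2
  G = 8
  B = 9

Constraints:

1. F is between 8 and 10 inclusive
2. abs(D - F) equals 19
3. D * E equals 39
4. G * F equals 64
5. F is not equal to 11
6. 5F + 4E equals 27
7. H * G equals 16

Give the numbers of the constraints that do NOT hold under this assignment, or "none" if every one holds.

Violated: 2, 3, 6.

1. F = 8 lies in [8, 10] — satisfied.
2. abs(-9 - 8) = 17, not 19 — violated.
3. D * E = -9 * (-4) = 36, not 39 — violated.
4. G * F = 8 * 8 = 64 — satisfied.
5. F = 8, and 8 ≠ 11 — satisfied.
6. 5F + 4E = 5(8) + 4(-4) = 24, not 27 — violated.
7. H * G = 2 * 8 = 16 — satisfied.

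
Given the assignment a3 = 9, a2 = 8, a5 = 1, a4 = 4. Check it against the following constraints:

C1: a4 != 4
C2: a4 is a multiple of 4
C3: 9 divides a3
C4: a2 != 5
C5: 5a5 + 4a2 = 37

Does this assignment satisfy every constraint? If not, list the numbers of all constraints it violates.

C1: a4 = 4, but 4 is required to differ  ✗
C2: 4 / 4 = 1, so 4 divides 4  ✓
C3: 9 / 9 = 1, so 9 divides 9  ✓
C4: a2 = 8, and 8 ≠ 5  ✓
C5: 5a5 + 4a2 = 5(1) + 4(8) = 37  ✓

No — constraint 1 is not satisfied.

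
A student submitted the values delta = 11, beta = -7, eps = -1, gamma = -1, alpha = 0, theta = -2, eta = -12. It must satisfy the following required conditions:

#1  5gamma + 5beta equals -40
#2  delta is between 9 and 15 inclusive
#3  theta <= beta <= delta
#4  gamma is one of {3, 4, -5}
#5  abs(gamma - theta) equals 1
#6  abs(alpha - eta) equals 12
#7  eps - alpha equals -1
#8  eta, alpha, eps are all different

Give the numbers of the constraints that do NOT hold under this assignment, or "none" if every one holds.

Violated: 3 and 4.

#1 5gamma + 5beta = 5(-1) + 5(-7) = -40  yes
#2 delta = 11 lies in [9, 15]  yes
#3 values -2, -7, 11; theta = -2 is not <= beta = -7  no
#4 gamma = -1 is not in {3, 4, -5}  no
#5 abs(-1 - (-2)) = 1  yes
#6 abs(0 - (-12)) = 12  yes
#7 eps - alpha = -1 - 0 = -1  yes
#8 values -12, 0, -1 are pairwise distinct  yes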